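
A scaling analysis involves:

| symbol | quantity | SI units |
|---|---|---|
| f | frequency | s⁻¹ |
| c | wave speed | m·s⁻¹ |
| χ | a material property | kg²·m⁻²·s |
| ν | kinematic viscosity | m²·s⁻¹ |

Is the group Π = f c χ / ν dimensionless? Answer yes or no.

no

Sum the exponent of each base dimension across the product:
  M: [f]_M + [c]_M + [χ]_M − [ν]_M = (0) + (0) + (2) − (0) = 2
  L: [f]_L + [c]_L + [χ]_L − [ν]_L = (0) + (1) + (-2) − (2) = -3
  T: [f]_T + [c]_T + [χ]_T − [ν]_T = (-1) + (-1) + (1) − (-1) = 0
Net dimensions [M² L⁻³] ≠ [1] — not dimensionless.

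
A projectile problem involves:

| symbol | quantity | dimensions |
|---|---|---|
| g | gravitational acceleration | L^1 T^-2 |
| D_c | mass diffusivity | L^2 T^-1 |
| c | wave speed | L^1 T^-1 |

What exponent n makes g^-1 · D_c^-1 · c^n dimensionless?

3

Balance the L exponent: (1)·n from c, plus −(1) − (2) = -3 from the rest, must sum to zero.
n − 3 = 0, so n = 3.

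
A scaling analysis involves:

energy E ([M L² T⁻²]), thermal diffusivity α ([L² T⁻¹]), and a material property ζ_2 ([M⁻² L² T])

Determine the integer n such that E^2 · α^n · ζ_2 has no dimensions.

Balance the L exponent: (2)·n from α, plus 2·(2) + (2) = 6 from the rest, must sum to zero.
2n + 6 = 0, so n = -3.

-3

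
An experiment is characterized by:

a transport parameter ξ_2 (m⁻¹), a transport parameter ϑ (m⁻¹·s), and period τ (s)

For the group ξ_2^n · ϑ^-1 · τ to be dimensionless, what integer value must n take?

1

Balance the L exponent: (-1)·n from ξ_2, plus −(-1) + (0) = 1 from the rest, must sum to zero.
−n + 1 = 0, so n = 1.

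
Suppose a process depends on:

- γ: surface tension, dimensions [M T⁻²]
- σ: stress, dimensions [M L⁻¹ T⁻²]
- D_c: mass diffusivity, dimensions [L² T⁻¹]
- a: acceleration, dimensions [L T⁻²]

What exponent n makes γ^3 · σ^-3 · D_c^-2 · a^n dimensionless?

Balance the L exponent: (1)·n from a, plus 3·(0) − 3·(-1) − 2·(2) = -1 from the rest, must sum to zero.
n − 1 = 0, so n = 1.

1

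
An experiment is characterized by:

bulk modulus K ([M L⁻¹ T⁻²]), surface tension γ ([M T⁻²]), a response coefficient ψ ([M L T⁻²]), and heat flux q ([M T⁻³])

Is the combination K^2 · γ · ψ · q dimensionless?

Sum the exponent of each base dimension across the product:
  M: 2·[K]_M + [γ]_M + [ψ]_M + [q]_M = 2·(1) + (1) + (1) + (1) = 5
  L: 2·[K]_L + [γ]_L + [ψ]_L + [q]_L = 2·(-1) + (0) + (1) + (0) = -1
  T: 2·[K]_T + [γ]_T + [ψ]_T + [q]_T = 2·(-2) + (-2) + (-2) + (-3) = -11
Net dimensions [M⁵ L⁻¹ T⁻¹¹] ≠ [1] — not dimensionless.

no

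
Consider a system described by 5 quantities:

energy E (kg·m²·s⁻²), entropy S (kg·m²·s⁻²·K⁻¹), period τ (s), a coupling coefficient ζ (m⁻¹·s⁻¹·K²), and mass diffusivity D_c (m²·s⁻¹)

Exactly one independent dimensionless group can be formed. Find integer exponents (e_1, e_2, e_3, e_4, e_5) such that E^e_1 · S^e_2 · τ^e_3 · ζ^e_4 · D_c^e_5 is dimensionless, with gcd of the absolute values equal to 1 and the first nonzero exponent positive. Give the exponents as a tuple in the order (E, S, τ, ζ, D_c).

M: e_1·(1) + e_2·(1) + e_3·(0) + e_4·(0) + e_5·(0) = 0
L: e_1·(2) + e_2·(2) + e_3·(0) + e_4·(-1) + e_5·(2) = 0
T: e_1·(-2) + e_2·(-2) + e_3·(1) + e_4·(-1) + e_5·(-1) = 0
Θ: e_1·(0) + e_2·(-1) + e_3·(0) + e_4·(2) + e_5·(0) = 0
Solving this homogeneous linear system for the smallest-integer solution (first nonzero entry positive) gives (4, -4, -3, -2, -1).

(4, -4, -3, -2, -1)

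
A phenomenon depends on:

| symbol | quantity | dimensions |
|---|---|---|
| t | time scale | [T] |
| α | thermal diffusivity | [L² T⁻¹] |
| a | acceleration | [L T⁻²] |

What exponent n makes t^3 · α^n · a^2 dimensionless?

Balance the L exponent: (2)·n from α, plus 3·(0) + 2·(1) = 2 from the rest, must sum to zero.
2n + 2 = 0, so n = -1.

-1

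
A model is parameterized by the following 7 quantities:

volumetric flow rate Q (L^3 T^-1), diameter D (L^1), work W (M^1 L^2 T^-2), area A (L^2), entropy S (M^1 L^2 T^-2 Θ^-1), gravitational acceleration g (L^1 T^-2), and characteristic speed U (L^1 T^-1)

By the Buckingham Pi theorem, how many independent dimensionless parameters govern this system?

3

There are 7 variables and 4 base dimensions (M, L, T, Θ).
The dimension matrix has rank 4.
Independent dimensionless groups: 7 − 4 = 3.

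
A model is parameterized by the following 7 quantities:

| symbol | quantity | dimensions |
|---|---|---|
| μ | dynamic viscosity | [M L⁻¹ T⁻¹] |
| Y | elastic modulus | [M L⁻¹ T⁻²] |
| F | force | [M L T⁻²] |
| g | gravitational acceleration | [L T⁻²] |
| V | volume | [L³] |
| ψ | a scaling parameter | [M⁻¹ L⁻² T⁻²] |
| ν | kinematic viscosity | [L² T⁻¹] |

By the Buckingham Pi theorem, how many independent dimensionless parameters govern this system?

There are 7 variables and 3 base dimensions (M, L, T).
The dimension matrix has rank 3.
Independent dimensionless groups: 7 − 3 = 4.

4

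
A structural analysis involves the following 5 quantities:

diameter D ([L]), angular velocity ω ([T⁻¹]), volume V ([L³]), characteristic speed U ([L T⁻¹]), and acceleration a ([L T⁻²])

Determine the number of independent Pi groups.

There are 5 variables and 2 base dimensions (L, T).
The dimension matrix has rank 2.
Independent dimensionless groups: 5 − 2 = 3.

3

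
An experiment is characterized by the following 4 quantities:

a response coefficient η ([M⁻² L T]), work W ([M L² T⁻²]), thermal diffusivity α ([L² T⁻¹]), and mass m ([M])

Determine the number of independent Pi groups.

1

There are 4 variables and 3 base dimensions (M, L, T).
The dimension matrix has rank 3.
Independent dimensionless groups: 4 − 3 = 1.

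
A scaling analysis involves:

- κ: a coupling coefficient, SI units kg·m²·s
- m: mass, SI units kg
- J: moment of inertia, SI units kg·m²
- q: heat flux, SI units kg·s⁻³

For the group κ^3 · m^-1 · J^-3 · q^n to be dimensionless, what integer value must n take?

Balance the M exponent: (1)·n from q, plus 3·(1) − (1) − 3·(1) = -1 from the rest, must sum to zero.
n − 1 = 0, so n = 1.

1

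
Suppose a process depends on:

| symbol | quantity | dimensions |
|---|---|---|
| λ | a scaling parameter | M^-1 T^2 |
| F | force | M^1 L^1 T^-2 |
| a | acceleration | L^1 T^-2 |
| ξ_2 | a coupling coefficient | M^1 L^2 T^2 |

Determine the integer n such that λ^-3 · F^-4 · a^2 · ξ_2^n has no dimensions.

1

Balance the M exponent: (1)·n from ξ_2, plus −3·(-1) − 4·(1) + 2·(0) = -1 from the rest, must sum to zero.
n − 1 = 0, so n = 1.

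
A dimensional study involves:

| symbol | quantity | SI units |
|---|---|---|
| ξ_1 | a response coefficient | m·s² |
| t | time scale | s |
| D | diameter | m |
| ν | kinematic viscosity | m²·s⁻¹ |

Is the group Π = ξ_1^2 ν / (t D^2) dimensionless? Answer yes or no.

Sum the exponent of each base dimension across the product:
  L: 2·[ξ_1]_L − [t]_L − 2·[D]_L + [ν]_L = 2·(1) − (0) − 2·(1) + (2) = 2
  T: 2·[ξ_1]_T − [t]_T − 2·[D]_T + [ν]_T = 2·(2) − (1) − 2·(0) + (-1) = 2
Net dimensions [L² T²] ≠ [1] — not dimensionless.

no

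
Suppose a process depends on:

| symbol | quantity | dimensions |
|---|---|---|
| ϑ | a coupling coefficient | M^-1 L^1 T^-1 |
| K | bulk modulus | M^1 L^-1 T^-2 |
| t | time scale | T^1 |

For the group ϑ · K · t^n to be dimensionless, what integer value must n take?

Balance the T exponent: (1)·n from t, plus (-1) + (-2) = -3 from the rest, must sum to zero.
n − 3 = 0, so n = 3.

3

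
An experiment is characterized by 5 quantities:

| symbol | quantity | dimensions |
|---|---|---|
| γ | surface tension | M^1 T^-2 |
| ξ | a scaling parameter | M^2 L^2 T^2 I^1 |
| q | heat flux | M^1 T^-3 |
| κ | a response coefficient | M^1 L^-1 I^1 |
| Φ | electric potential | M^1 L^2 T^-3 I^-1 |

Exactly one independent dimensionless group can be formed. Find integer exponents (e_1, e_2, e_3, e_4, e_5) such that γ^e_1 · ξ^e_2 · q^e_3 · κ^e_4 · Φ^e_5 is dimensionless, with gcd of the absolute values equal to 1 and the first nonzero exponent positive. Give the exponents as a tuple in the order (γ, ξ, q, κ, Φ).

(4, 1, 1, -4, -3)

M: e_1·(1) + e_2·(2) + e_3·(1) + e_4·(1) + e_5·(1) = 0
L: e_1·(0) + e_2·(2) + e_3·(0) + e_4·(-1) + e_5·(2) = 0
T: e_1·(-2) + e_2·(2) + e_3·(-3) + e_4·(0) + e_5·(-3) = 0
I: e_1·(0) + e_2·(1) + e_3·(0) + e_4·(1) + e_5·(-1) = 0
Solving this homogeneous linear system for the smallest-integer solution (first nonzero entry positive) gives (4, 1, 1, -4, -3).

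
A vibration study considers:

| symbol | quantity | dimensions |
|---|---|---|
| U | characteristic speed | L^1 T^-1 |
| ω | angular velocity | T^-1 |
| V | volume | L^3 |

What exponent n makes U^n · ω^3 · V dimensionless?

Balance the L exponent: (1)·n from U, plus 3·(0) + (3) = 3 from the rest, must sum to zero.
n + 3 = 0, so n = -3.

-3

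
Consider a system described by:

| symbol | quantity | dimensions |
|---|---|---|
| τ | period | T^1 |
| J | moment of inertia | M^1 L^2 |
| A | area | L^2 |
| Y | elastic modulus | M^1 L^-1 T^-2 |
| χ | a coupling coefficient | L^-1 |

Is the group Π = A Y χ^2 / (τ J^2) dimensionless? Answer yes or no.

Sum the exponent of each base dimension across the product:
  M: −[τ]_M − 2·[J]_M + [A]_M + [Y]_M + 2·[χ]_M = −(0) − 2·(1) + (0) + (1) + 2·(0) = -1
  L: −[τ]_L − 2·[J]_L + [A]_L + [Y]_L + 2·[χ]_L = −(0) − 2·(2) + (2) + (-1) + 2·(-1) = -5
  T: −[τ]_T − 2·[J]_T + [A]_T + [Y]_T + 2·[χ]_T = −(1) − 2·(0) + (0) + (-2) + 2·(0) = -3
Net dimensions [M⁻¹ L⁻⁵ T⁻³] ≠ [1] — not dimensionless.

no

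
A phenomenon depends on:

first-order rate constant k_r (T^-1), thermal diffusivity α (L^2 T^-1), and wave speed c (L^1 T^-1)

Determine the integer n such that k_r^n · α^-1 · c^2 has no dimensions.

Balance the T exponent: (-1)·n from k_r, plus −(-1) + 2·(-1) = -1 from the rest, must sum to zero.
−n − 1 = 0, so n = -1.

-1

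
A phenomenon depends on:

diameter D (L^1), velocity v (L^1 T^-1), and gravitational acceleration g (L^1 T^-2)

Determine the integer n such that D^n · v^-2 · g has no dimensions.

Balance the L exponent: (1)·n from D, plus −2·(1) + (1) = -1 from the rest, must sum to zero.
n − 1 = 0, so n = 1.

1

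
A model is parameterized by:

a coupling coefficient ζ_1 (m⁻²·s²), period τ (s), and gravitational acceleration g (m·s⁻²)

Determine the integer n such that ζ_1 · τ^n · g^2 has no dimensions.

Balance the T exponent: (1)·n from τ, plus (2) + 2·(-2) = -2 from the rest, must sum to zero.
n − 2 = 0, so n = 2.

2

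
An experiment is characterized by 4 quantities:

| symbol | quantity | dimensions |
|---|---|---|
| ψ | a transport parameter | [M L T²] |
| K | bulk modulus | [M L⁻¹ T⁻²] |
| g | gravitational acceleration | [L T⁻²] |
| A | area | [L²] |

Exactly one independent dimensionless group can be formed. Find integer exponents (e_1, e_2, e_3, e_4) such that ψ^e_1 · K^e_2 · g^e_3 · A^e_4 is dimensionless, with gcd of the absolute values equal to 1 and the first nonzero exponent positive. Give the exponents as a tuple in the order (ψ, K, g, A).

(1, -1, 2, -2)

M: e_1·(1) + e_2·(1) + e_3·(0) + e_4·(0) = 0
L: e_1·(1) + e_2·(-1) + e_3·(1) + e_4·(2) = 0
T: e_1·(2) + e_2·(-2) + e_3·(-2) + e_4·(0) = 0
Solving this homogeneous linear system for the smallest-integer solution (first nonzero entry positive) gives (1, -1, 2, -2).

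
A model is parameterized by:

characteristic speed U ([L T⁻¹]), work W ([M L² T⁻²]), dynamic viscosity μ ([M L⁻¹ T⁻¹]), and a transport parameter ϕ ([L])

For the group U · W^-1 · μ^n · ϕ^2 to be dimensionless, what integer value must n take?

Balance the M exponent: (1)·n from μ, plus (0) − (1) + 2·(0) = -1 from the rest, must sum to zero.
n − 1 = 0, so n = 1.

1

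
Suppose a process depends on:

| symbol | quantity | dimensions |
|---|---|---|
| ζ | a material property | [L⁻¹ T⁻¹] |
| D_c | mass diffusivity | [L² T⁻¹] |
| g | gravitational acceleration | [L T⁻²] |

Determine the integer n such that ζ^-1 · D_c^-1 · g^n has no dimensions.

1

Balance the L exponent: (1)·n from g, plus −(-1) − (2) = -1 from the rest, must sum to zero.
n − 1 = 0, so n = 1.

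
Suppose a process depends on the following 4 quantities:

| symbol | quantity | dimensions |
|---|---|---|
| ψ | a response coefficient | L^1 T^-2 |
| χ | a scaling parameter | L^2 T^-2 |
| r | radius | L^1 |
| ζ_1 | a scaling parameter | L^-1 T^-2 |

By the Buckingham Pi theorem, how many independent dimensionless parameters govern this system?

There are 4 variables and 2 base dimensions (L, T).
The dimension matrix has rank 2.
Independent dimensionless groups: 4 − 2 = 2.

2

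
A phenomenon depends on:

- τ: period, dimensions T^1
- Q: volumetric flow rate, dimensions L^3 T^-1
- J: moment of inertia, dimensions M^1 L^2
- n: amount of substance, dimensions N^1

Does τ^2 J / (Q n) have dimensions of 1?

Sum the exponent of each base dimension across the product:
  M: 2·[τ]_M − [Q]_M + [J]_M − [n]_M = 2·(0) − (0) + (1) − (0) = 1
  L: 2·[τ]_L − [Q]_L + [J]_L − [n]_L = 2·(0) − (3) + (2) − (0) = -1
  T: 2·[τ]_T − [Q]_T + [J]_T − [n]_T = 2·(1) − (-1) + (0) − (0) = 3
  N: 2·[τ]_N − [Q]_N + [J]_N − [n]_N = 2·(0) − (0) + (0) − (1) = -1
Net dimensions [M L⁻¹ T³ N⁻¹] ≠ [1] — not dimensionless.

no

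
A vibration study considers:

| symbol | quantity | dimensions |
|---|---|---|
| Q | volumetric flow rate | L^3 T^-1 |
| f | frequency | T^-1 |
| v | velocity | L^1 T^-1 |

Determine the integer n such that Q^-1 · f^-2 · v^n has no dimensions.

Balance the L exponent: (1)·n from v, plus −(3) − 2·(0) = -3 from the rest, must sum to zero.
n − 3 = 0, so n = 3.

3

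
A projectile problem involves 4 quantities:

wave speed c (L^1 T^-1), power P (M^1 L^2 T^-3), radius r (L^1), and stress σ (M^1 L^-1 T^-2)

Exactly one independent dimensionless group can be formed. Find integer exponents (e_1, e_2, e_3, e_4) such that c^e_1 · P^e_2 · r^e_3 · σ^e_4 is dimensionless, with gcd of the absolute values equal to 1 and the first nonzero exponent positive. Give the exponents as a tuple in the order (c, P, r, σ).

(1, -1, 2, 1)

M: e_1·(0) + e_2·(1) + e_3·(0) + e_4·(1) = 0
L: e_1·(1) + e_2·(2) + e_3·(1) + e_4·(-1) = 0
T: e_1·(-1) + e_2·(-3) + e_3·(0) + e_4·(-2) = 0
Solving this homogeneous linear system for the smallest-integer solution (first nonzero entry positive) gives (1, -1, 2, 1).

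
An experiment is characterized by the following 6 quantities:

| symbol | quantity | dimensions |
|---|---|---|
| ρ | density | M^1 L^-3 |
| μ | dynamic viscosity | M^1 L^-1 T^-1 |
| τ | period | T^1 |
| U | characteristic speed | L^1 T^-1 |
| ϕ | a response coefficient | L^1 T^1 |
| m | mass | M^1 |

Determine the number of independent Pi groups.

There are 6 variables and 3 base dimensions (M, L, T).
The dimension matrix has rank 3.
Independent dimensionless groups: 6 − 3 = 3.

3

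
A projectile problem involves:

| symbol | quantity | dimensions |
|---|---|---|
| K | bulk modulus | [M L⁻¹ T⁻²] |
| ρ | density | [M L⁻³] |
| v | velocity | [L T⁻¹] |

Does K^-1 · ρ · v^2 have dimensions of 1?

yes

Sum the exponent of each base dimension across the product:
  M: −[K]_M + [ρ]_M + 2·[v]_M = −(1) + (1) + 2·(0) = 0
  L: −[K]_L + [ρ]_L + 2·[v]_L = −(-1) + (-3) + 2·(1) = 0
  T: −[K]_T + [ρ]_T + 2·[v]_T = −(-2) + (0) + 2·(-1) = 0
All base exponents vanish — dimensionless.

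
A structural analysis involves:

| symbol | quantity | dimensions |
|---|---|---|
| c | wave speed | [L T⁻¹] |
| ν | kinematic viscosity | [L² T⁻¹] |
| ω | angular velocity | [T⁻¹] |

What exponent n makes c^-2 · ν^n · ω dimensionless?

Balance the L exponent: (2)·n from ν, plus −2·(1) + (0) = -2 from the rest, must sum to zero.
2n − 2 = 0, so n = 1.

1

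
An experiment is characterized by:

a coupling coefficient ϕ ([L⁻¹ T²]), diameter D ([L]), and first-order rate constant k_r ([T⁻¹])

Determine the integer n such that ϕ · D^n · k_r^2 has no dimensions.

1

Balance the L exponent: (1)·n from D, plus (-1) + 2·(0) = -1 from the rest, must sum to zero.
n − 1 = 0, so n = 1.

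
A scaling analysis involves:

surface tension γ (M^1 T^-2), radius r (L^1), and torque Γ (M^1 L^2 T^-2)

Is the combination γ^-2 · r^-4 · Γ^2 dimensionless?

yes

Sum the exponent of each base dimension across the product:
  M: −2·[γ]_M − 4·[r]_M + 2·[Γ]_M = −2·(1) − 4·(0) + 2·(1) = 0
  L: −2·[γ]_L − 4·[r]_L + 2·[Γ]_L = −2·(0) − 4·(1) + 2·(2) = 0
  T: −2·[γ]_T − 4·[r]_T + 2·[Γ]_T = −2·(-2) − 4·(0) + 2·(-2) = 0
All base exponents vanish — dimensionless.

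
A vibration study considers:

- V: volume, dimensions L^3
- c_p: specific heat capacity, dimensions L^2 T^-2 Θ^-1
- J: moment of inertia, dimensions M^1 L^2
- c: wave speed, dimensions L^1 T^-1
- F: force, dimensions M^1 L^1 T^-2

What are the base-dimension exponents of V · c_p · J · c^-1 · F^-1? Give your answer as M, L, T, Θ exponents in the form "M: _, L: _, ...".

M: 0, L: 5, T: 1, Θ: -1

Collect each base-dimension exponent across the product:
  M: (0) + (0) + (1) − (0) − (1) = 0
  L: (3) + (2) + (2) − (1) − (1) = 5
  T: (0) + (-2) + (0) − (-1) − (-2) = 1
  Θ: (0) + (-1) + (0) − (0) − (0) = -1
So the dimensions are [L⁵ T Θ⁻¹].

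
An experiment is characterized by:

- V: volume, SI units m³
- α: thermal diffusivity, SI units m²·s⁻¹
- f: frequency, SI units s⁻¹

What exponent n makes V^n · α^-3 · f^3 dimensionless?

Balance the L exponent: (3)·n from V, plus −3·(2) + 3·(0) = -6 from the rest, must sum to zero.
3n − 6 = 0, so n = 2.

2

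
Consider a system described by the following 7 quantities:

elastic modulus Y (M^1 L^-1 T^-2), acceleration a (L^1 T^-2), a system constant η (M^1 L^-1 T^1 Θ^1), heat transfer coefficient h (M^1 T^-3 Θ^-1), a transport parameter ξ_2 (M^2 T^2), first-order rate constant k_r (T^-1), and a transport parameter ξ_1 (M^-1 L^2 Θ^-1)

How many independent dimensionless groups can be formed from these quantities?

3

There are 7 variables and 4 base dimensions (M, L, T, Θ).
The dimension matrix has rank 4.
Independent dimensionless groups: 7 − 4 = 3.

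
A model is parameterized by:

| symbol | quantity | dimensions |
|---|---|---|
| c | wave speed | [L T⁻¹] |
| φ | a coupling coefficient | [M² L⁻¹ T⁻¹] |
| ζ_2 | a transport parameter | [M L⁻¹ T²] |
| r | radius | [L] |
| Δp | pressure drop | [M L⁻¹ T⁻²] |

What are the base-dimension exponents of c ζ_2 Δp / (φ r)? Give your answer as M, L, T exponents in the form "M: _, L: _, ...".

Collect each base-dimension exponent across the product:
  M: (0) − (2) + (1) − (0) + (1) = 0
  L: (1) − (-1) + (-1) − (1) + (-1) = -1
  T: (-1) − (-1) + (2) − (0) + (-2) = 0
So the dimensions are [L⁻¹].

M: 0, L: -1, T: 0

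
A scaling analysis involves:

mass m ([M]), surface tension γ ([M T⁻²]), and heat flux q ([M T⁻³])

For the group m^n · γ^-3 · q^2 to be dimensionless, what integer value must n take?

Balance the M exponent: (1)·n from m, plus −3·(1) + 2·(1) = -1 from the rest, must sum to zero.
n − 1 = 0, so n = 1.

1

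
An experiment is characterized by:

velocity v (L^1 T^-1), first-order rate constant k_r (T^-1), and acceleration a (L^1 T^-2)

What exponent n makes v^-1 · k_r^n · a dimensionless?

Balance the T exponent: (-1)·n from k_r, plus −(-1) + (-2) = -1 from the rest, must sum to zero.
−n − 1 = 0, so n = -1.

-1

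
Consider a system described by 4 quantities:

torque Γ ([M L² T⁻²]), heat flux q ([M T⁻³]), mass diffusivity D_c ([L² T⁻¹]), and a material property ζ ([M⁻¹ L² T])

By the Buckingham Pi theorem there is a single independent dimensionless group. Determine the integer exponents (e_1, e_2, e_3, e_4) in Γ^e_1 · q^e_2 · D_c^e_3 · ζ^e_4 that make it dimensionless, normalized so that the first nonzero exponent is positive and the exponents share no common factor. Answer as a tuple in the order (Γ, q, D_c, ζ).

M: e_1·(1) + e_2·(1) + e_3·(0) + e_4·(-1) = 0
L: e_1·(2) + e_2·(0) + e_3·(2) + e_4·(2) = 0
T: e_1·(-2) + e_2·(-3) + e_3·(-1) + e_4·(1) = 0
Solving this homogeneous linear system for the smallest-integer solution (first nonzero entry positive) gives (1, 1, -3, 2).

(1, 1, -3, 2)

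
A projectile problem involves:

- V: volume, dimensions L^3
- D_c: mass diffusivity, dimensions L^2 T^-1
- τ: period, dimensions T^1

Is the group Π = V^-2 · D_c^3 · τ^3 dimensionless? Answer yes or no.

Sum the exponent of each base dimension across the product:
  L: −2·[V]_L + 3·[D_c]_L + 3·[τ]_L = −2·(3) + 3·(2) + 3·(0) = 0
  T: −2·[V]_T + 3·[D_c]_T + 3·[τ]_T = −2·(0) + 3·(-1) + 3·(1) = 0
All base exponents vanish — dimensionless.

yes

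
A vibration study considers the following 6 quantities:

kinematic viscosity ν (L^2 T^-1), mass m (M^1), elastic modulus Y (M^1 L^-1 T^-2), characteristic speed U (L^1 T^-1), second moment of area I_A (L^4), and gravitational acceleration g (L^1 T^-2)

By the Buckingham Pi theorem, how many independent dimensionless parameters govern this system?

3

There are 6 variables and 3 base dimensions (M, L, T).
The dimension matrix has rank 3.
Independent dimensionless groups: 6 − 3 = 3.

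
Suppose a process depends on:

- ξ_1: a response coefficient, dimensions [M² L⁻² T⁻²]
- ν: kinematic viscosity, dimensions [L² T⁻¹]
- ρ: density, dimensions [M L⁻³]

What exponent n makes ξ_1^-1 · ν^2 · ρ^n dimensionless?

2

Balance the M exponent: (1)·n from ρ, plus −(2) + 2·(0) = -2 from the rest, must sum to zero.
n − 2 = 0, so n = 2.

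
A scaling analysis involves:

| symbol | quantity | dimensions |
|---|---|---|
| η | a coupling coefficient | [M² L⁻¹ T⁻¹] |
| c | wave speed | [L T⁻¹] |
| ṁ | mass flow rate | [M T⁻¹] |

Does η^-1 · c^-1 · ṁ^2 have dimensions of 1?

Sum the exponent of each base dimension across the product:
  M: −[η]_M − [c]_M + 2·[ṁ]_M = −(2) − (0) + 2·(1) = 0
  L: −[η]_L − [c]_L + 2·[ṁ]_L = −(-1) − (1) + 2·(0) = 0
  T: −[η]_T − [c]_T + 2·[ṁ]_T = −(-1) − (-1) + 2·(-1) = 0
All base exponents vanish — dimensionless.

yes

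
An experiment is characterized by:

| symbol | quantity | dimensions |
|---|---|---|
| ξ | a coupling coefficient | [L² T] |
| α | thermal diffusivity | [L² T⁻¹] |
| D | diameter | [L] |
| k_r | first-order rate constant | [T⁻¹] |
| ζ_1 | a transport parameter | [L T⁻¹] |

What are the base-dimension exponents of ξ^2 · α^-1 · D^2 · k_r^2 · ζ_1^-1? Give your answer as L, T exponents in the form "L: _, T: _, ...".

Collect each base-dimension exponent across the product:
  L: 2·(2) − (2) + 2·(1) + 2·(0) − (1) = 3
  T: 2·(1) − (-1) + 2·(0) + 2·(-1) − (-1) = 2
So the dimensions are [L³ T²].

L: 3, T: 2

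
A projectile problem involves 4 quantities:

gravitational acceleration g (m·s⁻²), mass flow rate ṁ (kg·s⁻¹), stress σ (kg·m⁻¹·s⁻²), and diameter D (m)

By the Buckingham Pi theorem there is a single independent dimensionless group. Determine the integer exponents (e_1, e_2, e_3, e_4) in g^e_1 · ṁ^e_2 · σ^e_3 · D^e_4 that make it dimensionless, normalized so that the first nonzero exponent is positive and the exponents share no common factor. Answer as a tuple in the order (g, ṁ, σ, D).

(1, 2, -2, -3)

M: e_1·(0) + e_2·(1) + e_3·(1) + e_4·(0) = 0
L: e_1·(1) + e_2·(0) + e_3·(-1) + e_4·(1) = 0
T: e_1·(-2) + e_2·(-1) + e_3·(-2) + e_4·(0) = 0
Solving this homogeneous linear system for the smallest-integer solution (first nonzero entry positive) gives (1, 2, -2, -3).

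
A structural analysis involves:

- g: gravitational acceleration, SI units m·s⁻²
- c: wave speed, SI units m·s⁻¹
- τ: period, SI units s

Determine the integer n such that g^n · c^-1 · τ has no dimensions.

Balance the L exponent: (1)·n from g, plus −(1) + (0) = -1 from the rest, must sum to zero.
n − 1 = 0, so n = 1.

1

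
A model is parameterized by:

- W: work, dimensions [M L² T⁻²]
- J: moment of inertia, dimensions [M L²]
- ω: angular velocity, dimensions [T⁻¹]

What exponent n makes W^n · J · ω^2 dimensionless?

Balance the M exponent: (1)·n from W, plus (1) + 2·(0) = 1 from the rest, must sum to zero.
n + 1 = 0, so n = -1.

-1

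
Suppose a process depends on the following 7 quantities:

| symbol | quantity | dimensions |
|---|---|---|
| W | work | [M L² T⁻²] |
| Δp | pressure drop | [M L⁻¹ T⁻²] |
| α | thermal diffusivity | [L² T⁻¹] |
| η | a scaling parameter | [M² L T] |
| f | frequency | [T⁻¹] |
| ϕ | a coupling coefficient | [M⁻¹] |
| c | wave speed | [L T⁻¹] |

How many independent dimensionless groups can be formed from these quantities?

4

There are 7 variables and 3 base dimensions (M, L, T).
The dimension matrix has rank 3.
Independent dimensionless groups: 7 − 3 = 4.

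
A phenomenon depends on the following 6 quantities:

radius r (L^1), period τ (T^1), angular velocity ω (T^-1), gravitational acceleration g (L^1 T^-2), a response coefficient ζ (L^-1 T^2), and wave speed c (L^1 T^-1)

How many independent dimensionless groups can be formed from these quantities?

4

There are 6 variables and 2 base dimensions (L, T).
The dimension matrix has rank 2.
Independent dimensionless groups: 6 − 2 = 4.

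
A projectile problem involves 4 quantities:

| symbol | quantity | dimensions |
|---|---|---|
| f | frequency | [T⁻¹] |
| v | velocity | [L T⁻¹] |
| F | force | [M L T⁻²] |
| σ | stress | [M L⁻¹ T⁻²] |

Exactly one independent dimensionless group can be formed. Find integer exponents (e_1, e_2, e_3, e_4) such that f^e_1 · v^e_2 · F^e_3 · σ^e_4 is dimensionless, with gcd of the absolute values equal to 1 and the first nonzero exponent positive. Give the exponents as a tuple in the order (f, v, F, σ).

M: e_1·(0) + e_2·(0) + e_3·(1) + e_4·(1) = 0
L: e_1·(0) + e_2·(1) + e_3·(1) + e_4·(-1) = 0
T: e_1·(-1) + e_2·(-1) + e_3·(-2) + e_4·(-2) = 0
Solving this homogeneous linear system for the smallest-integer solution (first nonzero entry positive) gives (2, -2, 1, -1).

(2, -2, 1, -1)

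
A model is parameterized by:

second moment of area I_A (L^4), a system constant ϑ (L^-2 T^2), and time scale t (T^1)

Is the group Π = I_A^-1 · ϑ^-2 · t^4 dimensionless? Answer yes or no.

Sum the exponent of each base dimension across the product:
  L: −[I_A]_L − 2·[ϑ]_L + 4·[t]_L = −(4) − 2·(-2) + 4·(0) = 0
  T: −[I_A]_T − 2·[ϑ]_T + 4·[t]_T = −(0) − 2·(2) + 4·(1) = 0
All base exponents vanish — dimensionless.

yes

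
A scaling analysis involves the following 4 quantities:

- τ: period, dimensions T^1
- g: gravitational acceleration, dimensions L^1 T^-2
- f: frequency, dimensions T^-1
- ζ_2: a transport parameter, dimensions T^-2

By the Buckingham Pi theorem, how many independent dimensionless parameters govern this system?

2

There are 4 variables and 2 base dimensions (L, T).
The dimension matrix has rank 2.
Independent dimensionless groups: 4 − 2 = 2.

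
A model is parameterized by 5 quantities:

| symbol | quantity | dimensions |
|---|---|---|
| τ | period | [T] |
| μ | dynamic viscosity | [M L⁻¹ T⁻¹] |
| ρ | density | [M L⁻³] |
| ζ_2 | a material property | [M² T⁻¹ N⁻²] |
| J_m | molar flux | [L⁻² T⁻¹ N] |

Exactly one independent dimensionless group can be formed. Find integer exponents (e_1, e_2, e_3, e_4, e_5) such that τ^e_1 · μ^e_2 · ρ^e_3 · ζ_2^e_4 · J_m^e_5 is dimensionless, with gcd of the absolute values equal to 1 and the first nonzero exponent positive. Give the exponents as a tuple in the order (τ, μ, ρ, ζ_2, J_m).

M: e_1·(0) + e_2·(1) + e_3·(1) + e_4·(2) + e_5·(0) = 0
L: e_1·(0) + e_2·(-1) + e_3·(-3) + e_4·(0) + e_5·(-2) = 0
T: e_1·(1) + e_2·(-1) + e_3·(0) + e_4·(-1) + e_5·(-1) = 0
N: e_1·(0) + e_2·(0) + e_3·(0) + e_4·(-2) + e_5·(1) = 0
Solving this homogeneous linear system for the smallest-integer solution (first nonzero entry positive) gives (2, -1, -1, 1, 2).

(2, -1, -1, 1, 2)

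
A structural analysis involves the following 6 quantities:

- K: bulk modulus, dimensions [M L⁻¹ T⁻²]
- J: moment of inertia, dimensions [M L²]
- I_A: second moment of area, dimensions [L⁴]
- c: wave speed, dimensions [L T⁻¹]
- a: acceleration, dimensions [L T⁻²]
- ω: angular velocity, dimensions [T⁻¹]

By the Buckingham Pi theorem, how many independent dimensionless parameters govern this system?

3

There are 6 variables and 3 base dimensions (M, L, T).
The dimension matrix has rank 3.
Independent dimensionless groups: 6 − 3 = 3.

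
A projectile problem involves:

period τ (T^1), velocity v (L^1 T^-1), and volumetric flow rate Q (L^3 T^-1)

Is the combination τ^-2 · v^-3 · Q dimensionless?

Sum the exponent of each base dimension across the product:
  M: −2·[τ]_M − 3·[v]_M + [Q]_M = −2·(0) − 3·(0) + (0) = 0
  L: −2·[τ]_L − 3·[v]_L + [Q]_L = −2·(0) − 3·(1) + (3) = 0
  T: −2·[τ]_T − 3·[v]_T + [Q]_T = −2·(1) − 3·(-1) + (-1) = 0
All base exponents vanish — dimensionless.

yes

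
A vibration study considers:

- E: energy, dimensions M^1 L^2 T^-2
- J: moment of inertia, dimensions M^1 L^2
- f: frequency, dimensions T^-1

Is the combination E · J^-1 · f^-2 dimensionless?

yes

Sum the exponent of each base dimension across the product:
  M: [E]_M − [J]_M − 2·[f]_M = (1) − (1) − 2·(0) = 0
  L: [E]_L − [J]_L − 2·[f]_L = (2) − (2) − 2·(0) = 0
  T: [E]_T − [J]_T − 2·[f]_T = (-2) − (0) − 2·(-1) = 0
  Θ: [E]_Θ − [J]_Θ − 2·[f]_Θ = (0) − (0) − 2·(0) = 0
All base exponents vanish — dimensionless.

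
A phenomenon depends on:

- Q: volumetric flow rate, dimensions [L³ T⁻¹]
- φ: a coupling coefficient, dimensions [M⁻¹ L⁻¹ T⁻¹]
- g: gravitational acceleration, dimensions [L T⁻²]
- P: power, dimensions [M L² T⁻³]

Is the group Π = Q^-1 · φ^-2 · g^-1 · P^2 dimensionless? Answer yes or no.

no

Sum the exponent of each base dimension across the product:
  M: −[Q]_M − 2·[φ]_M − [g]_M + 2·[P]_M = −(0) − 2·(-1) − (0) + 2·(1) = 4
  L: −[Q]_L − 2·[φ]_L − [g]_L + 2·[P]_L = −(3) − 2·(-1) − (1) + 2·(2) = 2
  T: −[Q]_T − 2·[φ]_T − [g]_T + 2·[P]_T = −(-1) − 2·(-1) − (-2) + 2·(-3) = -1
Net dimensions [M⁴ L² T⁻¹] ≠ [1] — not dimensionless.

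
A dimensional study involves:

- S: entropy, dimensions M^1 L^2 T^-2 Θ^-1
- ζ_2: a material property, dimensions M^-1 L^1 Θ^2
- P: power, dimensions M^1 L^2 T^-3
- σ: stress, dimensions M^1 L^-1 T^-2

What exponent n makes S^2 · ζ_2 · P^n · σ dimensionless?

-2

Balance the M exponent: (1)·n from P, plus 2·(1) + (-1) + (1) = 2 from the rest, must sum to zero.
n + 2 = 0, so n = -2.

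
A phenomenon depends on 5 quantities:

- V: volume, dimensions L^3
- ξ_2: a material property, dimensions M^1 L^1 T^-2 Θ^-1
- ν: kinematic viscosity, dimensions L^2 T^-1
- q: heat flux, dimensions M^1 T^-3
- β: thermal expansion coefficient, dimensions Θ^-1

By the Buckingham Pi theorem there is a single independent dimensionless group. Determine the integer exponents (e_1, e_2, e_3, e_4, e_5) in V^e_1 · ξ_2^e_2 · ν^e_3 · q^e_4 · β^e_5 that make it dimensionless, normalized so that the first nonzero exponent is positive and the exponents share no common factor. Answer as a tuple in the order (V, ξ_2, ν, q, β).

(1, -1, -1, 1, 1)

M: e_1·(0) + e_2·(1) + e_3·(0) + e_4·(1) + e_5·(0) = 0
L: e_1·(3) + e_2·(1) + e_3·(2) + e_4·(0) + e_5·(0) = 0
T: e_1·(0) + e_2·(-2) + e_3·(-1) + e_4·(-3) + e_5·(0) = 0
Θ: e_1·(0) + e_2·(-1) + e_3·(0) + e_4·(0) + e_5·(-1) = 0
Solving this homogeneous linear system for the smallest-integer solution (first nonzero entry positive) gives (1, -1, -1, 1, 1).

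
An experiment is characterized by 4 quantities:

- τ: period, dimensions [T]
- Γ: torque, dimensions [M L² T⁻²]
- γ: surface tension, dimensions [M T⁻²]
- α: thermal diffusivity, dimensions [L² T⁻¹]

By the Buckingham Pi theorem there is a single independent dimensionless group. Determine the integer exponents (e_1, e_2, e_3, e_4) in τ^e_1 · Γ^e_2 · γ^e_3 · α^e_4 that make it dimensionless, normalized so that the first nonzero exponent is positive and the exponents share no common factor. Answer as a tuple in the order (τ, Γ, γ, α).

M: e_1·(0) + e_2·(1) + e_3·(1) + e_4·(0) = 0
L: e_1·(0) + e_2·(2) + e_3·(0) + e_4·(2) = 0
T: e_1·(1) + e_2·(-2) + e_3·(-2) + e_4·(-1) = 0
Solving this homogeneous linear system for the smallest-integer solution (first nonzero entry positive) gives (1, -1, 1, 1).

(1, -1, 1, 1)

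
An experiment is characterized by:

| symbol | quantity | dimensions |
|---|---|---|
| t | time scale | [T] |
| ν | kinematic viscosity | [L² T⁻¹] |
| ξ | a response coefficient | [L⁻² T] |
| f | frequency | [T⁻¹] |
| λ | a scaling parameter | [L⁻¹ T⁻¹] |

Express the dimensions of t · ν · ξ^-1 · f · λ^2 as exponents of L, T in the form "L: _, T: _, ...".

L: 2, T: -4

Collect each base-dimension exponent across the product:
  L: (0) + (2) − (-2) + (0) + 2·(-1) = 2
  T: (1) + (-1) − (1) + (-1) + 2·(-1) = -4
So the dimensions are [L² T⁻⁴].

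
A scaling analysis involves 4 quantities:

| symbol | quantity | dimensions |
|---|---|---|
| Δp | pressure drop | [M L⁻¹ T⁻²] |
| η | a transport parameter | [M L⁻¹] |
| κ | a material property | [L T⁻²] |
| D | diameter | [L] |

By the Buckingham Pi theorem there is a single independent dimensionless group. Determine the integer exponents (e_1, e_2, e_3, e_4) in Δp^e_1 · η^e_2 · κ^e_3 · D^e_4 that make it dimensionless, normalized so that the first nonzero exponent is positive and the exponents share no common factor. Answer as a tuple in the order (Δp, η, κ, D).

(1, -1, -1, 1)

M: e_1·(1) + e_2·(1) + e_3·(0) + e_4·(0) = 0
L: e_1·(-1) + e_2·(-1) + e_3·(1) + e_4·(1) = 0
T: e_1·(-2) + e_2·(0) + e_3·(-2) + e_4·(0) = 0
Solving this homogeneous linear system for the smallest-integer solution (first nonzero entry positive) gives (1, -1, -1, 1).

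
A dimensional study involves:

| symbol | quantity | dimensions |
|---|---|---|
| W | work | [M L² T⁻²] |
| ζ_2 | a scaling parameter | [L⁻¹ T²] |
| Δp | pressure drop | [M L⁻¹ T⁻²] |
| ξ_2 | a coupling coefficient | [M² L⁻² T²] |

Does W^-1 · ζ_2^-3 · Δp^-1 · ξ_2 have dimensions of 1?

yes

Sum the exponent of each base dimension across the product:
  M: −[W]_M − 3·[ζ_2]_M − [Δp]_M + [ξ_2]_M = −(1) − 3·(0) − (1) + (2) = 0
  L: −[W]_L − 3·[ζ_2]_L − [Δp]_L + [ξ_2]_L = −(2) − 3·(-1) − (-1) + (-2) = 0
  T: −[W]_T − 3·[ζ_2]_T − [Δp]_T + [ξ_2]_T = −(-2) − 3·(2) − (-2) + (2) = 0
All base exponents vanish — dimensionless.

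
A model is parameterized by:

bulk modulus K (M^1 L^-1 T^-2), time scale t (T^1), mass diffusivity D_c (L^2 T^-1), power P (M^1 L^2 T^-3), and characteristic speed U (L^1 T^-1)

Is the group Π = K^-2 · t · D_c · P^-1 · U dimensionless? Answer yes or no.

no

Sum the exponent of each base dimension across the product:
  M: −2·[K]_M + [t]_M + [D_c]_M − [P]_M + [U]_M = −2·(1) + (0) + (0) − (1) + (0) = -3
  L: −2·[K]_L + [t]_L + [D_c]_L − [P]_L + [U]_L = −2·(-1) + (0) + (2) − (2) + (1) = 3
  T: −2·[K]_T + [t]_T + [D_c]_T − [P]_T + [U]_T = −2·(-2) + (1) + (-1) − (-3) + (-1) = 6
Net dimensions [M⁻³ L³ T⁶] ≠ [1] — not dimensionless.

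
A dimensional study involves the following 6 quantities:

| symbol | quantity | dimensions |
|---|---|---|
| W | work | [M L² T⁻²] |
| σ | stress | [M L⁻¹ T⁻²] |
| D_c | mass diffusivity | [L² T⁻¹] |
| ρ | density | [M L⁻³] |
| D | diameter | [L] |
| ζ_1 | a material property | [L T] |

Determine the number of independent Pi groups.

3

There are 6 variables and 3 base dimensions (M, L, T).
The dimension matrix has rank 3.
Independent dimensionless groups: 6 − 3 = 3.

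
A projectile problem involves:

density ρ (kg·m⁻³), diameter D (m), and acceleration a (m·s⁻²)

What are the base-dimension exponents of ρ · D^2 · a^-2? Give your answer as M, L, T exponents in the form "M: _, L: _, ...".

M: 1, L: -3, T: 4

Collect each base-dimension exponent across the product:
  M: (1) + 2·(0) − 2·(0) = 1
  L: (-3) + 2·(1) − 2·(1) = -3
  T: (0) + 2·(0) − 2·(-2) = 4
So the dimensions are [M L⁻³ T⁴].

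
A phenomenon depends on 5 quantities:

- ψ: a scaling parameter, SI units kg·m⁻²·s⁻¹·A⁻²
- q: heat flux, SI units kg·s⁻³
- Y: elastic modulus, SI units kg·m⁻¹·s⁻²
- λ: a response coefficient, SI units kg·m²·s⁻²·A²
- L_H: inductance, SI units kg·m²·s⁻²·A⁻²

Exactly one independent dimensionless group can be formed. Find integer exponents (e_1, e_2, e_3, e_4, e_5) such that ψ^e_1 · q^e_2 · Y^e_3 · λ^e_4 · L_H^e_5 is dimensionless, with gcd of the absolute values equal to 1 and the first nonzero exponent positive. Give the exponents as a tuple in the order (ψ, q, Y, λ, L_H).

M: e_1·(1) + e_2·(1) + e_3·(1) + e_4·(1) + e_5·(1) = 0
L: e_1·(-2) + e_2·(0) + e_3·(-1) + e_4·(2) + e_5·(2) = 0
T: e_1·(-1) + e_2·(-3) + e_3·(-2) + e_4·(-2) + e_5·(-2) = 0
I: e_1·(-2) + e_2·(0) + e_3·(0) + e_4·(2) + e_5·(-2) = 0
Solving this homogeneous linear system for the smallest-integer solution (first nonzero entry positive) gives (2, 2, -4, 1, -1).

(2, 2, -4, 1, -1)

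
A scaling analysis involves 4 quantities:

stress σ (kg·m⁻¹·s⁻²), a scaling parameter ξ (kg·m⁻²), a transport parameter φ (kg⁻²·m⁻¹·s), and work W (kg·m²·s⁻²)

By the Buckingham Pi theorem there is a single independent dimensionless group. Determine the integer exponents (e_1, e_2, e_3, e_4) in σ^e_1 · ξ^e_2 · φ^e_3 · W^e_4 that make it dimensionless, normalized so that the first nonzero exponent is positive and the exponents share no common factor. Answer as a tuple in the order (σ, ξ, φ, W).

M: e_1·(1) + e_2·(1) + e_3·(-2) + e_4·(1) = 0
L: e_1·(-1) + e_2·(-2) + e_3·(-1) + e_4·(2) = 0
T: e_1·(-2) + e_2·(0) + e_3·(1) + e_4·(-2) = 0
Solving this homogeneous linear system for the smallest-integer solution (first nonzero entry positive) gives (2, -3, -2, -3).

(2, -3, -2, -3)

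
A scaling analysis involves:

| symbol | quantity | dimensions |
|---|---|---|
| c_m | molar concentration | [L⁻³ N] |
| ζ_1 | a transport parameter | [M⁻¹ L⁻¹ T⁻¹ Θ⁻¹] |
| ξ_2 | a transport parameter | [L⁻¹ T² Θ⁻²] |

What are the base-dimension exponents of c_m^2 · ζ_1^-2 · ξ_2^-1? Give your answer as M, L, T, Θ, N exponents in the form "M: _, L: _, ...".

M: 2, L: -3, T: 0, Θ: 4, N: 2

Collect each base-dimension exponent across the product:
  M: 2·(0) − 2·(-1) − (0) = 2
  L: 2·(-3) − 2·(-1) − (-1) = -3
  T: 2·(0) − 2·(-1) − (2) = 0
  Θ: 2·(0) − 2·(-1) − (-2) = 4
  N: 2·(1) − 2·(0) − (0) = 2
So the dimensions are [M² L⁻³ Θ⁴ N²].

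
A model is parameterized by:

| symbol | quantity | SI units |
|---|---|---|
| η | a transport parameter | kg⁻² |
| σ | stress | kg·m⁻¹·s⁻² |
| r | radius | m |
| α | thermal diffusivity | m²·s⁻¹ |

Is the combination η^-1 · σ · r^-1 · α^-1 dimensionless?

no

Sum the exponent of each base dimension across the product:
  M: −[η]_M + [σ]_M − [r]_M − [α]_M = −(-2) + (1) − (0) − (0) = 3
  L: −[η]_L + [σ]_L − [r]_L − [α]_L = −(0) + (-1) − (1) − (2) = -4
  T: −[η]_T + [σ]_T − [r]_T − [α]_T = −(0) + (-2) − (0) − (-1) = -1
Net dimensions [M³ L⁻⁴ T⁻¹] ≠ [1] — not dimensionless.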